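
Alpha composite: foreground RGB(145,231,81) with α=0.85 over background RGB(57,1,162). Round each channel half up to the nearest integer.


C = α×F + (1-α)×B, with 1-α = 0.15
R: 0.85×145 + 0.15×57 = 123.25 + 8.55 = 131.80 → 132
G: 0.85×231 + 0.15×1 = 196.35 + 0.15 = 196.50 → 197
B: 0.85×81 + 0.15×162 = 68.85 + 24.30 = 93.15 → 93
= RGB(132, 197, 93)


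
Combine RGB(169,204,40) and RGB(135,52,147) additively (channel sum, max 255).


Additive: each channel = min(255, C₁+C₂)
R: 169+135 = 304 → 255
G: 204+52 = 256 → 255
B: 40+147 = 187 → 187
= RGB(255, 255, 187)


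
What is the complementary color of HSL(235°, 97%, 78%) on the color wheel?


Complement = opposite side of color wheel = hue + 180°
H' = (235 + 180) mod 360 = 55°
S and L unchanged.
= HSL(55°, 97%, 78%)


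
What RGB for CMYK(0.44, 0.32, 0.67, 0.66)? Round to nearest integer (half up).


R = 255 × (1-C) × (1-K) = 255 × 0.56 × 0.34 = 48.552 → 49
G = 255 × (1-M) × (1-K) = 255 × 0.68 × 0.34 = 58.956 → 59
B = 255 × (1-Y) × (1-K) = 255 × 0.33 × 0.34 = 28.611 → 29
= RGB(49, 59, 29)


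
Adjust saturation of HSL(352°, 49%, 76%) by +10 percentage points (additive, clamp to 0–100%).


Original S = 49%
Adjustment = +10 percentage points
New S = 49 + (10) = 59
Clamp to [0, 100] → 59
= HSL(352°, 59%, 76%)


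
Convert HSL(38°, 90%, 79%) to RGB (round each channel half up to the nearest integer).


H=38°, S=0.90, L=0.79
C = (1-|2L-1|)×S = (1-|0.58|)×0.90 = 0.378
H' = H/60 = 38/60 ≈ 0.6333; X = C×(1-|H' mod 2 - 1|) = 0.2394
m = L - C/2 = 0.79 - 0.189 = 0.601
Sector ⌊H'⌋ = 0 → (R',G',B') = (0.378, 0.2394, 0.0)
RGB = ((R'+m)×255, (G'+m)×255, (B'+m)×255) = (249.645, 214.302, 153.255)
Round half up → RGB(250, 214, 153)


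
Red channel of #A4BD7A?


Color: #A4BD7A
R = A4 = 164
G = BD = 189
B = 7A = 122
Red = 164


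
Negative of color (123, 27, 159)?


Invert: (255-R, 255-G, 255-B)
R: 255-123 = 132
G: 255-27 = 228
B: 255-159 = 96
= RGB(132, 228, 96)


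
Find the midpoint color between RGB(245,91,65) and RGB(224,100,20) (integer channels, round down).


Midpoint: each channel = ⌊(C₁+C₂)/2⌋
R: ⌊(245+224)/2⌋ = 234
G: ⌊(91+100)/2⌋ = 95
B: ⌊(65+20)/2⌋ = 42
= RGB(234, 95, 42)


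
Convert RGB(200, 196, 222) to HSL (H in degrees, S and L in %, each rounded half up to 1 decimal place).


Normalize: R'=200/255≈0.7843, G'=196/255≈0.7686, B'=222/255≈0.8706
Max=222/255, Min=196/255, Δ=Max-Min=26/255
L = (Max+Min)/2 = (222+196)/510 = 418/510 = 0.81960… → L = 82.0%
L > 0.5 → S = Δ/(2-Max-Min) = 26/(510-222-196) = 26/92 = 0.28260… → S = 28.3%
(the 1/255 factors cancel in S and H, so raw channel differences can be used)
Max is B' → H = 60 × ((R-G)/Δ + 4) = 60 × ((200-196)/26 + 4)
  4/26 + 4 = 0.1538… + 4 = 4.1538…
  H = 60 × 4.1538… = 249.230…° → H = 249.2°
= HSL(249.2°, 28.3%, 82.0%)


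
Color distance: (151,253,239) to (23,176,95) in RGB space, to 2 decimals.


d = √[(R₁-R₂)² + (G₁-G₂)² + (B₁-B₂)²]
d = √[(151-23)² + (253-176)² + (239-95)²]
d = √[16384 + 5929 + 20736]
d = √43049
d ≈ 207.48


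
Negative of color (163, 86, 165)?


Invert: (255-R, 255-G, 255-B)
R: 255-163 = 92
G: 255-86 = 169
B: 255-165 = 90
= RGB(92, 169, 90)


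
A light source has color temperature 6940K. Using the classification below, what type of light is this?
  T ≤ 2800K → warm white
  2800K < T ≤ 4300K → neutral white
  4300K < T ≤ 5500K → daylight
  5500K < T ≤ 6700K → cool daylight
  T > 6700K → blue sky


Temperature: 6940K
6940K > 6700K → blue sky
Classification: blue sky


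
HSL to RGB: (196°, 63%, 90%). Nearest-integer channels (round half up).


H=196°, S=0.63, L=0.90
C = (1-|2L-1|)×S = (1-|0.80|)×0.63 = 0.126
H' = H/60 = 196/60 ≈ 3.2667; X = C×(1-|H' mod 2 - 1|) = 0.0924
m = L - C/2 = 0.90 - 0.063 = 0.837
Sector ⌊H'⌋ = 3 → (R',G',B') = (0.0, 0.0924, 0.126)
RGB = ((R'+m)×255, (G'+m)×255, (B'+m)×255) = (213.435, 236.997, 245.565)
Round half up → RGB(213, 237, 246)


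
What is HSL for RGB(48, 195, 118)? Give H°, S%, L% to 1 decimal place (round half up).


Normalize: R'=48/255≈0.1882, G'=195/255≈0.7647, B'=118/255≈0.4627
Max=195/255, Min=48/255, Δ=Max-Min=147/255
L = (Max+Min)/2 = (195+48)/510 = 243/510 = 0.47647… → L = 47.6%
L ≤ 0.5 → S = Δ/(Max+Min) = 147/(195+48) = 147/243 = 0.60493… → S = 60.5%
(the 1/255 factors cancel in S and H, so raw channel differences can be used)
Max is G' → H = 60 × ((B-R)/Δ + 2) = 60 × ((118-48)/147 + 2)
  70/147 + 2 = 0.4761… + 2 = 2.4761…
  H = 60 × 2.4761… = 148.571…° → H = 148.6°
= HSL(148.6°, 60.5%, 47.6%)


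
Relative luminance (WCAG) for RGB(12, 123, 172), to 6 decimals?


Linearize each channel (sRGB transfer function): c = v/255; c_lin = c/12.92 if c ≤ 0.04045, else ((c+0.055)/1.055)^2.4
  R: 12/255 ≈ 0.047059 > 0.04045 → ((0.047059+0.055)/1.055)^2.4 ≈ 0.003677
  G: 123/255 ≈ 0.482353 > 0.04045 → ((0.482353+0.055)/1.055)^2.4 ≈ 0.198069
  B: 172/255 ≈ 0.674510 > 0.04045 → ((0.674510+0.055)/1.055)^2.4 ≈ 0.412543
R_lin = 0.003677, G_lin = 0.198069, B_lin = 0.412543
L = 0.2126×R + 0.7152×G + 0.0722×B
L = 0.2126×0.003677 + 0.7152×0.198069 + 0.0722×0.412543
L ≈ 0.172226


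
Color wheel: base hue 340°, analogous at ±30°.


Base hue: 340°
Left analog: (340 - 30) mod 360 = 310°
Right analog: (340 + 30) mod 360 = 10°
Analogous hues = 310° and 10°


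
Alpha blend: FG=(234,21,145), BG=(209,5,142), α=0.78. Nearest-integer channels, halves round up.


C = α×F + (1-α)×B, with 1-α = 0.22
R: 0.78×234 + 0.22×209 = 182.52 + 45.98 = 228.50 → 229
G: 0.78×21 + 0.22×5 = 16.38 + 1.10 = 17.48 → 17
B: 0.78×145 + 0.22×142 = 113.10 + 31.24 = 144.34 → 144
= RGB(229, 17, 144)


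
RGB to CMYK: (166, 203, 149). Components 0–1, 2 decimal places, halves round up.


R'=166/255≈0.6510, G'=203/255≈0.7961, B'=149/255≈0.5843
K = 1 - max(R',G',B') = 1 - 203/255 = 52/255 = 0.20392… → 0.20
(1-R'-K)/(1-K) simplifies to (max-R)/max with max = 203:
C = (203-166)/203 = 37/203 = 0.18226… → 0.18
M = (203-203)/203 = 0/203 = 0 → 0.00
Y = (203-149)/203 = 54/203 = 0.26600… → 0.27
= CMYK(0.18, 0.00, 0.27, 0.20)


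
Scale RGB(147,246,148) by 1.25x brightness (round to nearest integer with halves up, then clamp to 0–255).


Multiply each channel by 1.25, round half up, clamp to [0, 255]
R: 147×1.25 = 183.75 → round → 184
G: 246×1.25 = 307.5 → round → 308 → clamp → 255
B: 148×1.25 = 185
= RGB(184, 255, 185)


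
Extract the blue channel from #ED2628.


Color: #ED2628
R = ED = 237
G = 26 = 38
B = 28 = 40
Blue = 40


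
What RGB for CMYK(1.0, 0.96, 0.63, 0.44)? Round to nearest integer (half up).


R = 255 × (1-C) × (1-K) = 255 × 0.00 × 0.56 = 0
G = 255 × (1-M) × (1-K) = 255 × 0.04 × 0.56 = 5.712 → 6
B = 255 × (1-Y) × (1-K) = 255 × 0.37 × 0.56 = 52.836 → 53
= RGB(0, 6, 53)


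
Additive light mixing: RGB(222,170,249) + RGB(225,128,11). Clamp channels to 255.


Additive: each channel = min(255, C₁+C₂)
R: 222+225 = 447 → 255
G: 170+128 = 298 → 255
B: 249+11 = 260 → 255
= RGB(255, 255, 255)


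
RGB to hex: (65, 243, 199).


R = 65 → 41 (hex)
G = 243 → F3 (hex)
B = 199 → C7 (hex)
Hex = #41F3C7


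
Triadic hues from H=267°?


Triadic: equally spaced at 120° intervals
H1 = 267°
H2 = (267 + 120) mod 360 = 27°
H3 = (267 + 240) mod 360 = 147°
Triadic = 267°, 27°, 147°


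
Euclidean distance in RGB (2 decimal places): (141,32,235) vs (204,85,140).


d = √[(R₁-R₂)² + (G₁-G₂)² + (B₁-B₂)²]
d = √[(141-204)² + (32-85)² + (235-140)²]
d = √[3969 + 2809 + 9025]
d = √15803
d ≈ 125.71


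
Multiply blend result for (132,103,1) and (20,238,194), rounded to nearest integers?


Multiply: C = A×B/255, rounded to nearest integer
R: 132×20/255 = 2640/255 ≈ 10.353 → 10
G: 103×238/255 = 24514/255 ≈ 96.133 → 96
B: 1×194/255 = 194/255 ≈ 0.761 → 1
= RGB(10, 96, 1)


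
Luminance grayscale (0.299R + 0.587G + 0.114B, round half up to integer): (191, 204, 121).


Gray = 0.299×R + 0.587×G + 0.114×B
Gray = 0.299×191 + 0.587×204 + 0.114×121
Gray = 57.109 + 119.748 + 13.794
Gray = 190.651 → round half up → 191
Gray = 191


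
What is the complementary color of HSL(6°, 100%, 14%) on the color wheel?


Complement = opposite side of color wheel = hue + 180°
H' = (6 + 180) mod 360 = 186°
S and L unchanged.
= HSL(186°, 100%, 14%)


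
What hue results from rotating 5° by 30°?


New hue = (H + rotation) mod 360
New hue = (5 + 30) mod 360
= 35 mod 360
= 35°


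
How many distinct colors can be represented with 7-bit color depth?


Colors = 2^bits = 2^7
= 128 colors


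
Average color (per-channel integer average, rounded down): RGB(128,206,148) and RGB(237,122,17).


Midpoint: each channel = ⌊(C₁+C₂)/2⌋
R: ⌊(128+237)/2⌋ = 182
G: ⌊(206+122)/2⌋ = 164
B: ⌊(148+17)/2⌋ = 82
= RGB(182, 164, 82)


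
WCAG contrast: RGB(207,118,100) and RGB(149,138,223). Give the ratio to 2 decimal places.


Linearize each sRGB channel c=v/255: c/12.92 if c ≤ 0.04045 else ((c+0.055)/1.055)^2.4
L = 0.2126×R_lin + 0.7152×G_lin + 0.0722×B_lin
Color 1 (207,118,100):
  R=207: 207/255≈0.8118 > 0.04045 → ((0.8118+0.055)/1.055)^2.4 ≈ 0.62396
  G=118: 118/255≈0.4627 > 0.04045 → ((0.4627+0.055)/1.055)^2.4 ≈ 0.18116
  B=100: 100/255≈0.3922 > 0.04045 → ((0.3922+0.055)/1.055)^2.4 ≈ 0.12744
  L1 = 0.2126×0.62396 + 0.7152×0.18116 + 0.0722×0.12744 ≈ 0.27142
Color 2 (149,138,223):
  R=149: 149/255≈0.5843 > 0.04045 → ((0.5843+0.055)/1.055)^2.4 ≈ 0.30054
  G=138: 138/255≈0.5412 > 0.04045 → ((0.5412+0.055)/1.055)^2.4 ≈ 0.25415
  B=223: 223/255≈0.8745 > 0.04045 → ((0.8745+0.055)/1.055)^2.4 ≈ 0.73791
  L2 = 0.2126×0.30054 + 0.7152×0.25415 + 0.0722×0.73791 ≈ 0.29894
Lighter = 0.29894, Darker = 0.27142
Ratio = (L_lighter + 0.05) / (L_darker + 0.05)
Ratio = (0.29894 + 0.05) / (0.27142 + 0.05) = 0.34894 / 0.32142 ≈ 1.0856
Ratio ≈ 1.09:1


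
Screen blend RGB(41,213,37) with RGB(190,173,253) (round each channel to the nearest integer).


Screen: C = 255 - (255-A)×(255-B)/255, rounded to nearest integer
R: 255 - (255-41)×(255-190)/255 = 255 - 13910/255 ≈ 255 - 54.549 = 200.451 → 200
G: 255 - (255-213)×(255-173)/255 = 255 - 3444/255 ≈ 255 - 13.506 = 241.494 → 241
B: 255 - (255-37)×(255-253)/255 = 255 - 436/255 ≈ 255 - 1.710 = 253.290 → 253
= RGB(200, 241, 253)


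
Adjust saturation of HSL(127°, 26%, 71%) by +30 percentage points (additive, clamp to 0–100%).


Original S = 26%
Adjustment = +30 percentage points
New S = 26 + (30) = 56
Clamp to [0, 100] → 56
= HSL(127°, 56%, 71%)


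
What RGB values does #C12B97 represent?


C1 → 193 (R)
2B → 43 (G)
97 → 151 (B)
= RGB(193, 43, 151)


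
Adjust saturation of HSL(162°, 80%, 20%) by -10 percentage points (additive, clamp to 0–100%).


Original S = 80%
Adjustment = -10 percentage points
New S = 80 + (-10) = 70
Clamp to [0, 100] → 70
= HSL(162°, 70%, 20%)


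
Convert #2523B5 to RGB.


25 → 37 (R)
23 → 35 (G)
B5 → 181 (B)
= RGB(37, 35, 181)


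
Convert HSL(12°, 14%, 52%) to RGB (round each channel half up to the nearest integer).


H=12°, S=0.14, L=0.52
C = (1-|2L-1|)×S = (1-|0.04|)×0.14 = 0.1344
H' = H/60 = 12/60 ≈ 0.2000; X = C×(1-|H' mod 2 - 1|) = 0.02688
m = L - C/2 = 0.52 - 0.0672 = 0.4528
Sector ⌊H'⌋ = 0 → (R',G',B') = (0.1344, 0.02688, 0.0)
RGB = ((R'+m)×255, (G'+m)×255, (B'+m)×255) = (149.736, 122.3184, 115.464)
Round half up → RGB(150, 122, 115)


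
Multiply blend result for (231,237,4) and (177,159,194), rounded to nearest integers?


Multiply: C = A×B/255, rounded to nearest integer
R: 231×177/255 = 40887/255 ≈ 160.341 → 160
G: 237×159/255 = 37683/255 ≈ 147.776 → 148
B: 4×194/255 = 776/255 ≈ 3.043 → 3
= RGB(160, 148, 3)


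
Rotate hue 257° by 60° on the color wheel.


New hue = (H + rotation) mod 360
New hue = (257 + 60) mod 360
= 317 mod 360
= 317°


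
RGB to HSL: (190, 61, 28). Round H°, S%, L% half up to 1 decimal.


Normalize: R'=190/255≈0.7451, G'=61/255≈0.2392, B'=28/255≈0.1098
Max=190/255, Min=28/255, Δ=Max-Min=162/255
L = (Max+Min)/2 = (190+28)/510 = 218/510 = 0.42745… → L = 42.7%
L ≤ 0.5 → S = Δ/(Max+Min) = 162/(190+28) = 162/218 = 0.74311… → S = 74.3%
(the 1/255 factors cancel in S and H, so raw channel differences can be used)
Max is R' → H = 60 × (((G-B)/Δ) mod 6) = 60 × (((61-28)/162) mod 6)
  33/162 = 0.2037…
  H = 60 × 0.2037… = 12.222…° → H = 12.2°
= HSL(12.2°, 74.3%, 42.7%)


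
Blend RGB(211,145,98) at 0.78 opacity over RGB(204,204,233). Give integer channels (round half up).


C = α×F + (1-α)×B, with 1-α = 0.22
R: 0.78×211 + 0.22×204 = 164.58 + 44.88 = 209.46 → 209
G: 0.78×145 + 0.22×204 = 113.10 + 44.88 = 157.98 → 158
B: 0.78×98 + 0.22×233 = 76.44 + 51.26 = 127.70 → 128
= RGB(209, 158, 128)


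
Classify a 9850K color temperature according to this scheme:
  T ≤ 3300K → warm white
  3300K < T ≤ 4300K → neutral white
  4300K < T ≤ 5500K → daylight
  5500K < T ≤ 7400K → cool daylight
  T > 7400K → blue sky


Temperature: 9850K
9850K > 7400K → blue sky
Classification: blue sky


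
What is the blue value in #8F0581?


Color: #8F0581
R = 8F = 143
G = 05 = 5
B = 81 = 129
Blue = 129


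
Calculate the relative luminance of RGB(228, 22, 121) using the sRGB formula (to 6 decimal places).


Linearize each channel (sRGB transfer function): c = v/255; c_lin = c/12.92 if c ≤ 0.04045, else ((c+0.055)/1.055)^2.4
  R: 228/255 ≈ 0.894118 > 0.04045 → ((0.894118+0.055)/1.055)^2.4 ≈ 0.775822
  G: 22/255 ≈ 0.086275 > 0.04045 → ((0.086275+0.055)/1.055)^2.4 ≈ 0.008023
  B: 121/255 ≈ 0.474510 > 0.04045 → ((0.474510+0.055)/1.055)^2.4 ≈ 0.191202
R_lin = 0.775822, G_lin = 0.008023, B_lin = 0.191202
L = 0.2126×R + 0.7152×G + 0.0722×B
L = 0.2126×0.775822 + 0.7152×0.008023 + 0.0722×0.191202
L ≈ 0.184483


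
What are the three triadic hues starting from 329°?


Triadic: equally spaced at 120° intervals
H1 = 329°
H2 = (329 + 120) mod 360 = 89°
H3 = (329 + 240) mod 360 = 209°
Triadic = 329°, 89°, 209°


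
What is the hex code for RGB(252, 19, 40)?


R = 252 → FC (hex)
G = 19 → 13 (hex)
B = 40 → 28 (hex)
Hex = #FC1328


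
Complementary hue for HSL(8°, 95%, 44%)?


Complement = opposite side of color wheel = hue + 180°
H' = (8 + 180) mod 360 = 188°
S and L unchanged.
= HSL(188°, 95%, 44%)


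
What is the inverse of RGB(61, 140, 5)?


Invert: (255-R, 255-G, 255-B)
R: 255-61 = 194
G: 255-140 = 115
B: 255-5 = 250
= RGB(194, 115, 250)


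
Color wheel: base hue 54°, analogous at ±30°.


Base hue: 54°
Left analog: (54 - 30) mod 360 = 24°
Right analog: (54 + 30) mod 360 = 84°
Analogous hues = 24° and 84°


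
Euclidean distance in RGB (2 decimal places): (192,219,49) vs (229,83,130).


d = √[(R₁-R₂)² + (G₁-G₂)² + (B₁-B₂)²]
d = √[(192-229)² + (219-83)² + (49-130)²]
d = √[1369 + 18496 + 6561]
d = √26426
d ≈ 162.56


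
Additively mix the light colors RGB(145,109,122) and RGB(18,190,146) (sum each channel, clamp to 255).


Additive: each channel = min(255, C₁+C₂)
R: 145+18 = 163 → 163
G: 109+190 = 299 → 255
B: 122+146 = 268 → 255
= RGB(163, 255, 255)


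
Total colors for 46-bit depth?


Colors = 2^bits = 2^46
= 70,368,744,177,664 colors


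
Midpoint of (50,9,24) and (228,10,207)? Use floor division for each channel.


Midpoint: each channel = ⌊(C₁+C₂)/2⌋
R: ⌊(50+228)/2⌋ = 139
G: ⌊(9+10)/2⌋ = 9
B: ⌊(24+207)/2⌋ = 115
= RGB(139, 9, 115)


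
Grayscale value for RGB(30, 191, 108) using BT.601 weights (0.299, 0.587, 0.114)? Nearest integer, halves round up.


Gray = 0.299×R + 0.587×G + 0.114×B
Gray = 0.299×30 + 0.587×191 + 0.114×108
Gray = 8.970 + 112.117 + 12.312
Gray = 133.399 → round half up → 133
Gray = 133


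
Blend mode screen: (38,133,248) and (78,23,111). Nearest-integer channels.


Screen: C = 255 - (255-A)×(255-B)/255, rounded to nearest integer
R: 255 - (255-38)×(255-78)/255 = 255 - 38409/255 ≈ 255 - 150.624 = 104.376 → 104
G: 255 - (255-133)×(255-23)/255 = 255 - 28304/255 ≈ 255 - 110.996 = 144.004 → 144
B: 255 - (255-248)×(255-111)/255 = 255 - 1008/255 ≈ 255 - 3.953 = 251.047 → 251
= RGB(104, 144, 251)


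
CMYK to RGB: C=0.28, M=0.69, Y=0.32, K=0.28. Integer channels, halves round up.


R = 255 × (1-C) × (1-K) = 255 × 0.72 × 0.72 = 132.192 → 132
G = 255 × (1-M) × (1-K) = 255 × 0.31 × 0.72 = 56.916 → 57
B = 255 × (1-Y) × (1-K) = 255 × 0.68 × 0.72 = 124.848 → 125
= RGB(132, 57, 125)


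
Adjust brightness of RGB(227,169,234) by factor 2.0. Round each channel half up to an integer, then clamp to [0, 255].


Multiply each channel by 2.0, round half up, clamp to [0, 255]
R: 227×2.0 = 454 → clamp → 255
G: 169×2.0 = 338 → clamp → 255
B: 234×2.0 = 468 → clamp → 255
= RGB(255, 255, 255)


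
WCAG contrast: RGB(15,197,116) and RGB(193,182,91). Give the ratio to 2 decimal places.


Linearize each sRGB channel c=v/255: c/12.92 if c ≤ 0.04045 else ((c+0.055)/1.055)^2.4
L = 0.2126×R_lin + 0.7152×G_lin + 0.0722×B_lin
Color 1 (15,197,116):
  R=15: 15/255≈0.0588 > 0.04045 → ((0.0588+0.055)/1.055)^2.4 ≈ 0.00478
  G=197: 197/255≈0.7725 > 0.04045 → ((0.7725+0.055)/1.055)^2.4 ≈ 0.55834
  B=116: 116/255≈0.4549 > 0.04045 → ((0.4549+0.055)/1.055)^2.4 ≈ 0.17465
  L1 = 0.2126×0.00478 + 0.7152×0.55834 + 0.0722×0.17465 ≈ 0.41295
Color 2 (193,182,91):
  R=193: 193/255≈0.7569 > 0.04045 → ((0.7569+0.055)/1.055)^2.4 ≈ 0.53328
  G=182: 182/255≈0.7137 > 0.04045 → ((0.7137+0.055)/1.055)^2.4 ≈ 0.46778
  B=91: 91/255≈0.3569 > 0.04045 → ((0.3569+0.055)/1.055)^2.4 ≈ 0.10462
  L2 = 0.2126×0.53328 + 0.7152×0.46778 + 0.0722×0.10462 ≈ 0.45549
Lighter = 0.45549, Darker = 0.41295
Ratio = (L_lighter + 0.05) / (L_darker + 0.05)
Ratio = (0.45549 + 0.05) / (0.41295 + 0.05) = 0.50549 / 0.46295 ≈ 1.0919
Ratio ≈ 1.09:1


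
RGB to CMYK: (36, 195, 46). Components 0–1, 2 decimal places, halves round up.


R'=36/255≈0.1412, G'=195/255≈0.7647, B'=46/255≈0.1804
K = 1 - max(R',G',B') = 1 - 195/255 = 60/255 = 0.23529… → 0.24
(1-R'-K)/(1-K) simplifies to (max-R)/max with max = 195:
C = (195-36)/195 = 159/195 = 0.81538… → 0.82
M = (195-195)/195 = 0/195 = 0 → 0.00
Y = (195-46)/195 = 149/195 = 0.76410… → 0.76
= CMYK(0.82, 0.00, 0.76, 0.24)


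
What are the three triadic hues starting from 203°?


Triadic: equally spaced at 120° intervals
H1 = 203°
H2 = (203 + 120) mod 360 = 323°
H3 = (203 + 240) mod 360 = 83°
Triadic = 203°, 323°, 83°


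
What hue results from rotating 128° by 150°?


New hue = (H + rotation) mod 360
New hue = (128 + 150) mod 360
= 278 mod 360
= 278°


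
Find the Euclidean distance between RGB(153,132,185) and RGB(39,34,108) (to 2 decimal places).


d = √[(R₁-R₂)² + (G₁-G₂)² + (B₁-B₂)²]
d = √[(153-39)² + (132-34)² + (185-108)²]
d = √[12996 + 9604 + 5929]
d = √28529
d ≈ 168.91


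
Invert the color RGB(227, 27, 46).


Invert: (255-R, 255-G, 255-B)
R: 255-227 = 28
G: 255-27 = 228
B: 255-46 = 209
= RGB(28, 228, 209)


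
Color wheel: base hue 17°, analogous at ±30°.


Base hue: 17°
Left analog: (17 - 30) mod 360 = 347°
Right analog: (17 + 30) mod 360 = 47°
Analogous hues = 347° and 47°


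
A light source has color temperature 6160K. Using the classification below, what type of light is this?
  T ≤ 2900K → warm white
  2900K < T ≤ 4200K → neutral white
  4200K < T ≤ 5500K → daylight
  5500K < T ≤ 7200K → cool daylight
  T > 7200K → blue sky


Temperature: 6160K
5500K < 6160K ≤ 7200K → cool daylight
Classification: cool daylight


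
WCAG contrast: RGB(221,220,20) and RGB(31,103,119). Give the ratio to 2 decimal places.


Linearize each sRGB channel c=v/255: c/12.92 if c ≤ 0.04045 else ((c+0.055)/1.055)^2.4
L = 0.2126×R_lin + 0.7152×G_lin + 0.0722×B_lin
Color 1 (221,220,20):
  R=221: 221/255≈0.8667 > 0.04045 → ((0.8667+0.055)/1.055)^2.4 ≈ 0.72306
  G=220: 220/255≈0.8627 > 0.04045 → ((0.8627+0.055)/1.055)^2.4 ≈ 0.71569
  B=20: 20/255≈0.0784 > 0.04045 → ((0.0784+0.055)/1.055)^2.4 ≈ 0.00700
  L1 = 0.2126×0.72306 + 0.7152×0.71569 + 0.0722×0.00700 ≈ 0.66609
Color 2 (31,103,119):
  R=31: 31/255≈0.1216 > 0.04045 → ((0.1216+0.055)/1.055)^2.4 ≈ 0.01370
  G=103: 103/255≈0.4039 > 0.04045 → ((0.4039+0.055)/1.055)^2.4 ≈ 0.13563
  B=119: 119/255≈0.4667 > 0.04045 → ((0.4667+0.055)/1.055)^2.4 ≈ 0.18447
  L2 = 0.2126×0.01370 + 0.7152×0.13563 + 0.0722×0.18447 ≈ 0.11324
Lighter = 0.66609, Darker = 0.11324
Ratio = (L_lighter + 0.05) / (L_darker + 0.05)
Ratio = (0.66609 + 0.05) / (0.11324 + 0.05) = 0.71609 / 0.16324 ≈ 4.3868
Ratio ≈ 4.39:1


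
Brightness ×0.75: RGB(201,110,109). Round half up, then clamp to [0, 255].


Multiply each channel by 0.75, round half up, clamp to [0, 255]
R: 201×0.75 = 150.75 → round → 151
G: 110×0.75 = 82.5 → round → 83
B: 109×0.75 = 81.75 → round → 82
= RGB(151, 83, 82)


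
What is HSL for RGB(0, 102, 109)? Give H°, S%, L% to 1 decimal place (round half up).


Normalize: R'=0/255≈0.0000, G'=102/255≈0.4000, B'=109/255≈0.4275
Max=109/255, Min=0/255, Δ=Max-Min=109/255
L = (Max+Min)/2 = (109+0)/510 = 109/510 = 0.21372… → L = 21.4%
L ≤ 0.5 → S = Δ/(Max+Min) = 109/(109+0) = 109/109 = 1 → S = 100.0%
(the 1/255 factors cancel in S and H, so raw channel differences can be used)
Max is B' → H = 60 × ((R-G)/Δ + 4) = 60 × ((0-102)/109 + 4)
  -102/109 + 4 = -0.9357… + 4 = 3.0642…
  H = 60 × 3.0642… = 183.853…° → H = 183.9°
= HSL(183.9°, 100.0%, 21.4%)


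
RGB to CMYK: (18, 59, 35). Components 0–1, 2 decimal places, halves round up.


R'=18/255≈0.0706, G'=59/255≈0.2314, B'=35/255≈0.1373
K = 1 - max(R',G',B') = 1 - 59/255 = 196/255 = 0.76862… → 0.77
(1-R'-K)/(1-K) simplifies to (max-R)/max with max = 59:
C = (59-18)/59 = 41/59 = 0.69491… → 0.69
M = (59-59)/59 = 0/59 = 0 → 0.00
Y = (59-35)/59 = 24/59 = 0.40677… → 0.41
= CMYK(0.69, 0.00, 0.41, 0.77)


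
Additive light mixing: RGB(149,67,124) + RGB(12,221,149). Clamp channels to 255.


Additive: each channel = min(255, C₁+C₂)
R: 149+12 = 161 → 161
G: 67+221 = 288 → 255
B: 124+149 = 273 → 255
= RGB(161, 255, 255)


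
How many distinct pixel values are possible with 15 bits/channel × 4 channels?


Total bits = 15 bits/channel × 4 channels = 60 bits
Distinct pixel values = 2^60
= 1,152,921,504,606,846,976 pixel values


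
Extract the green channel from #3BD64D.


Color: #3BD64D
R = 3B = 59
G = D6 = 214
B = 4D = 77
Green = 214


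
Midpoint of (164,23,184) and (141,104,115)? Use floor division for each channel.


Midpoint: each channel = ⌊(C₁+C₂)/2⌋
R: ⌊(164+141)/2⌋ = 152
G: ⌊(23+104)/2⌋ = 63
B: ⌊(184+115)/2⌋ = 149
= RGB(152, 63, 149)


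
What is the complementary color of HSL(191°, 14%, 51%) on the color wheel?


Complement = opposite side of color wheel = hue + 180°
H' = (191 + 180) mod 360 = 11°
S and L unchanged.
= HSL(11°, 14%, 51%)


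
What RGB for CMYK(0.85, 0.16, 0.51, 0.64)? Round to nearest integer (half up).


R = 255 × (1-C) × (1-K) = 255 × 0.15 × 0.36 = 13.77 → 14
G = 255 × (1-M) × (1-K) = 255 × 0.84 × 0.36 = 77.112 → 77
B = 255 × (1-Y) × (1-K) = 255 × 0.49 × 0.36 = 44.982 → 45
= RGB(14, 77, 45)


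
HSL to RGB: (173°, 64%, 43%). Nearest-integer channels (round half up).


H=173°, S=0.64, L=0.43
C = (1-|2L-1|)×S = (1-|-0.14|)×0.64 = 0.5504
H' = H/60 = 173/60 ≈ 2.8833; X = C×(1-|H' mod 2 - 1|) ≈ 0.4862
m = L - C/2 = 0.43 - 0.2752 = 0.1548
Sector ⌊H'⌋ = 2 → (R',G',B') = (0.0, 0.5504, ≈0.4862)
RGB = ((R'+m)×255, (G'+m)×255, (B'+m)×255) = (39.474, 179.826, 163.4516)
Round half up → RGB(39, 180, 163)


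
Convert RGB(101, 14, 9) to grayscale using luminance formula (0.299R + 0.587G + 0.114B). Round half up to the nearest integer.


Gray = 0.299×R + 0.587×G + 0.114×B
Gray = 0.299×101 + 0.587×14 + 0.114×9
Gray = 30.199 + 8.218 + 1.026
Gray = 39.443 → round half up → 39
Gray = 39


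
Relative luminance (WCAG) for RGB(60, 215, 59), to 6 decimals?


Linearize each channel (sRGB transfer function): c = v/255; c_lin = c/12.92 if c ≤ 0.04045, else ((c+0.055)/1.055)^2.4
  R: 60/255 ≈ 0.235294 > 0.04045 → ((0.235294+0.055)/1.055)^2.4 ≈ 0.045186
  G: 215/255 ≈ 0.843137 > 0.04045 → ((0.843137+0.055)/1.055)^2.4 ≈ 0.679542
  B: 59/255 ≈ 0.231373 > 0.04045 → ((0.231373+0.055)/1.055)^2.4 ≈ 0.043735
R_lin = 0.045186, G_lin = 0.679542, B_lin = 0.043735
L = 0.2126×R + 0.7152×G + 0.0722×B
L = 0.2126×0.045186 + 0.7152×0.679542 + 0.0722×0.043735
L ≈ 0.498773


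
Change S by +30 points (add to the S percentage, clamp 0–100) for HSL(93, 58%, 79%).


Original S = 58%
Adjustment = +30 percentage points
New S = 58 + (30) = 88
Clamp to [0, 100] → 88
= HSL(93°, 88%, 79%)


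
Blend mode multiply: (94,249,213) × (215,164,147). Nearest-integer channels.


Multiply: C = A×B/255, rounded to nearest integer
R: 94×215/255 = 20210/255 ≈ 79.255 → 79
G: 249×164/255 = 40836/255 ≈ 160.141 → 160
B: 213×147/255 = 31311/255 ≈ 122.788 → 123
= RGB(79, 160, 123)


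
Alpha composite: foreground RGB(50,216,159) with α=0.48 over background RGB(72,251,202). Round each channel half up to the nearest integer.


C = α×F + (1-α)×B, with 1-α = 0.52
R: 0.48×50 + 0.52×72 = 24.00 + 37.44 = 61.44 → 61
G: 0.48×216 + 0.52×251 = 103.68 + 130.52 = 234.20 → 234
B: 0.48×159 + 0.52×202 = 76.32 + 105.04 = 181.36 → 181
= RGB(61, 234, 181)


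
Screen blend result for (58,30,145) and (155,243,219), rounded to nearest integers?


Screen: C = 255 - (255-A)×(255-B)/255, rounded to nearest integer
R: 255 - (255-58)×(255-155)/255 = 255 - 19700/255 ≈ 255 - 77.255 = 177.745 → 178
G: 255 - (255-30)×(255-243)/255 = 255 - 2700/255 ≈ 255 - 10.588 = 244.412 → 244
B: 255 - (255-145)×(255-219)/255 = 255 - 3960/255 ≈ 255 - 15.529 = 239.471 → 239
= RGB(178, 244, 239)


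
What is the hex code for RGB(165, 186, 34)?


R = 165 → A5 (hex)
G = 186 → BA (hex)
B = 34 → 22 (hex)
Hex = #A5BA22


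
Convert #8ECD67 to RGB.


8E → 142 (R)
CD → 205 (G)
67 → 103 (B)
= RGB(142, 205, 103)


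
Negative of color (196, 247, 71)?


Invert: (255-R, 255-G, 255-B)
R: 255-196 = 59
G: 255-247 = 8
B: 255-71 = 184
= RGB(59, 8, 184)


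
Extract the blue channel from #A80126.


Color: #A80126
R = A8 = 168
G = 01 = 1
B = 26 = 38
Blue = 38


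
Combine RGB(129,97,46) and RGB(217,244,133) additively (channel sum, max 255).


Additive: each channel = min(255, C₁+C₂)
R: 129+217 = 346 → 255
G: 97+244 = 341 → 255
B: 46+133 = 179 → 179
= RGB(255, 255, 179)


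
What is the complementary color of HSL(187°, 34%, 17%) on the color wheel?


Complement = opposite side of color wheel = hue + 180°
H' = (187 + 180) mod 360 = 7°
S and L unchanged.
= HSL(7°, 34%, 17%)


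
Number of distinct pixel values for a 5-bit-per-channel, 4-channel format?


Total bits = 5 bits/channel × 4 channels = 20 bits
Distinct pixel values = 2^20
= 1,048,576 pixel values


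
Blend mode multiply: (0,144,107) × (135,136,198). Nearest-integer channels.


Multiply: C = A×B/255, rounded to nearest integer
R: 0×135/255 = 0/255 ≈ 0.000 → 0
G: 144×136/255 = 19584/255 ≈ 76.800 → 77
B: 107×198/255 = 21186/255 ≈ 83.082 → 83
= RGB(0, 77, 83)


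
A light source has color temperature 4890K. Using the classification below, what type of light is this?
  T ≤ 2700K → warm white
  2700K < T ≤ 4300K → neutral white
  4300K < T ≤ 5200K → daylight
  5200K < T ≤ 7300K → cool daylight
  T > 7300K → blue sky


Temperature: 4890K
4300K < 4890K ≤ 5200K → daylight
Classification: daylight


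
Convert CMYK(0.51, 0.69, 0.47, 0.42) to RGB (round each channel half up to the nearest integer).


R = 255 × (1-C) × (1-K) = 255 × 0.49 × 0.58 = 72.471 → 72
G = 255 × (1-M) × (1-K) = 255 × 0.31 × 0.58 = 45.849 → 46
B = 255 × (1-Y) × (1-K) = 255 × 0.53 × 0.58 = 78.387 → 78
= RGB(72, 46, 78)


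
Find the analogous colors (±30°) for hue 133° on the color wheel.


Base hue: 133°
Left analog: (133 - 30) mod 360 = 103°
Right analog: (133 + 30) mod 360 = 163°
Analogous hues = 103° and 163°


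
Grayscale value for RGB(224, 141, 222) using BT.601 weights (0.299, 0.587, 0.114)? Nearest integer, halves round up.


Gray = 0.299×R + 0.587×G + 0.114×B
Gray = 0.299×224 + 0.587×141 + 0.114×222
Gray = 66.976 + 82.767 + 25.308
Gray = 175.051 → round half up → 175
Gray = 175


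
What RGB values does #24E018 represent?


24 → 36 (R)
E0 → 224 (G)
18 → 24 (B)
= RGB(36, 224, 24)


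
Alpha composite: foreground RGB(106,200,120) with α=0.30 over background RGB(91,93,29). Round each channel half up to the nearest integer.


C = α×F + (1-α)×B, with 1-α = 0.70
R: 0.30×106 + 0.70×91 = 31.80 + 63.70 = 95.50 → 96
G: 0.30×200 + 0.70×93 = 60.00 + 65.10 = 125.10 → 125
B: 0.30×120 + 0.70×29 = 36.00 + 20.30 = 56.30 → 56
= RGB(96, 125, 56)


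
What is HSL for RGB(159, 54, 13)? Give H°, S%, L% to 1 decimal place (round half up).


Normalize: R'=159/255≈0.6235, G'=54/255≈0.2118, B'=13/255≈0.0510
Max=159/255, Min=13/255, Δ=Max-Min=146/255
L = (Max+Min)/2 = (159+13)/510 = 172/510 = 0.33725… → L = 33.7%
L ≤ 0.5 → S = Δ/(Max+Min) = 146/(159+13) = 146/172 = 0.84883… → S = 84.9%
(the 1/255 factors cancel in S and H, so raw channel differences can be used)
Max is R' → H = 60 × (((G-B)/Δ) mod 6) = 60 × (((54-13)/146) mod 6)
  41/146 = 0.2808…
  H = 60 × 0.2808… = 16.849…° → H = 16.8°
= HSL(16.8°, 84.9%, 33.7%)


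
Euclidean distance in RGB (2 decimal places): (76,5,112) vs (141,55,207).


d = √[(R₁-R₂)² + (G₁-G₂)² + (B₁-B₂)²]
d = √[(76-141)² + (5-55)² + (112-207)²]
d = √[4225 + 2500 + 9025]
d = √15750
d ≈ 125.50


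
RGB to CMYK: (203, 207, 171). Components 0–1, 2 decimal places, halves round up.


R'=203/255≈0.7961, G'=207/255≈0.8118, B'=171/255≈0.6706
K = 1 - max(R',G',B') = 1 - 207/255 = 48/255 = 0.18823… → 0.19
(1-R'-K)/(1-K) simplifies to (max-R)/max with max = 207:
C = (207-203)/207 = 4/207 = 0.01932… → 0.02
M = (207-207)/207 = 0/207 = 0 → 0.00
Y = (207-171)/207 = 36/207 = 0.17391… → 0.17
= CMYK(0.02, 0.00, 0.17, 0.19)


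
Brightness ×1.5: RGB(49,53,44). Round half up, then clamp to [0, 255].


Multiply each channel by 1.5, round half up, clamp to [0, 255]
R: 49×1.5 = 73.5 → round → 74
G: 53×1.5 = 79.5 → round → 80
B: 44×1.5 = 66
= RGB(74, 80, 66)


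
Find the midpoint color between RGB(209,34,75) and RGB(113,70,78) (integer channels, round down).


Midpoint: each channel = ⌊(C₁+C₂)/2⌋
R: ⌊(209+113)/2⌋ = 161
G: ⌊(34+70)/2⌋ = 52
B: ⌊(75+78)/2⌋ = 76
= RGB(161, 52, 76)


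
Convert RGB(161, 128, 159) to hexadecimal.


R = 161 → A1 (hex)
G = 128 → 80 (hex)
B = 159 → 9F (hex)
Hex = #A1809F


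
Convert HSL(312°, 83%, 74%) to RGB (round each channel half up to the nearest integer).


H=312°, S=0.83, L=0.74
C = (1-|2L-1|)×S = (1-|0.48|)×0.83 = 0.4316
H' = H/60 = 312/60 ≈ 5.2000; X = C×(1-|H' mod 2 - 1|) = 0.34528
m = L - C/2 = 0.74 - 0.2158 = 0.5242
Sector ⌊H'⌋ = 5 → (R',G',B') = (0.4316, 0.0, 0.34528)
RGB = ((R'+m)×255, (G'+m)×255, (B'+m)×255) = (243.729, 133.671, 221.7174)
Round half up → RGB(244, 134, 222)


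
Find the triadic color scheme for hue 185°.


Triadic: equally spaced at 120° intervals
H1 = 185°
H2 = (185 + 120) mod 360 = 305°
H3 = (185 + 240) mod 360 = 65°
Triadic = 185°, 305°, 65°


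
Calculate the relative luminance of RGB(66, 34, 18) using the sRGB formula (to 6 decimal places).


Linearize each channel (sRGB transfer function): c = v/255; c_lin = c/12.92 if c ≤ 0.04045, else ((c+0.055)/1.055)^2.4
  R: 66/255 ≈ 0.258824 > 0.04045 → ((0.258824+0.055)/1.055)^2.4 ≈ 0.054480
  G: 34/255 ≈ 0.133333 > 0.04045 → ((0.133333+0.055)/1.055)^2.4 ≈ 0.015996
  B: 18/255 ≈ 0.070588 > 0.04045 → ((0.070588+0.055)/1.055)^2.4 ≈ 0.006049
R_lin = 0.054480, G_lin = 0.015996, B_lin = 0.006049
L = 0.2126×R + 0.7152×G + 0.0722×B
L = 0.2126×0.054480 + 0.7152×0.015996 + 0.0722×0.006049
L ≈ 0.023460


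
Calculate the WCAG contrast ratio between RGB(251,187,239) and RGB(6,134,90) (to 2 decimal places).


Linearize each sRGB channel c=v/255: c/12.92 if c ≤ 0.04045 else ((c+0.055)/1.055)^2.4
L = 0.2126×R_lin + 0.7152×G_lin + 0.0722×B_lin
Color 1 (251,187,239):
  R=251: 251/255≈0.9843 > 0.04045 → ((0.9843+0.055)/1.055)^2.4 ≈ 0.96469
  G=187: 187/255≈0.7333 > 0.04045 → ((0.7333+0.055)/1.055)^2.4 ≈ 0.49693
  B=239: 239/255≈0.9373 > 0.04045 → ((0.9373+0.055)/1.055)^2.4 ≈ 0.86316
  L1 = 0.2126×0.96469 + 0.7152×0.49693 + 0.0722×0.86316 ≈ 0.62282
Color 2 (6,134,90):
  R=6: 6/255≈0.0235 ≤ 0.04045 → 0.0235/12.92 ≈ 0.00182
  G=134: 134/255≈0.5255 > 0.04045 → ((0.5255+0.055)/1.055)^2.4 ≈ 0.23840
  B=90: 90/255≈0.3529 > 0.04045 → ((0.3529+0.055)/1.055)^2.4 ≈ 0.10224
  L2 = 0.2126×0.00182 + 0.7152×0.23840 + 0.0722×0.10224 ≈ 0.17827
Lighter = 0.62282, Darker = 0.17827
Ratio = (L_lighter + 0.05) / (L_darker + 0.05)
Ratio = (0.62282 + 0.05) / (0.17827 + 0.05) = 0.67282 / 0.22827 ≈ 2.9475
Ratio ≈ 2.95:1


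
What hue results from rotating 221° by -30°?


New hue = (H + rotation) mod 360
New hue = (221 -30) mod 360
= 191 mod 360
= 191°


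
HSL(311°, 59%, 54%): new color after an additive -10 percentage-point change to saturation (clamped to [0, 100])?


Original S = 59%
Adjustment = -10 percentage points
New S = 59 + (-10) = 49
Clamp to [0, 100] → 49
= HSL(311°, 49%, 54%)


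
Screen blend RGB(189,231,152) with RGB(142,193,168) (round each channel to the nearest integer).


Screen: C = 255 - (255-A)×(255-B)/255, rounded to nearest integer
R: 255 - (255-189)×(255-142)/255 = 255 - 7458/255 ≈ 255 - 29.247 = 225.753 → 226
G: 255 - (255-231)×(255-193)/255 = 255 - 1488/255 ≈ 255 - 5.835 = 249.165 → 249
B: 255 - (255-152)×(255-168)/255 = 255 - 8961/255 ≈ 255 - 35.141 = 219.859 → 220
= RGB(226, 249, 220)


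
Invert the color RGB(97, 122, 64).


Invert: (255-R, 255-G, 255-B)
R: 255-97 = 158
G: 255-122 = 133
B: 255-64 = 191
= RGB(158, 133, 191)


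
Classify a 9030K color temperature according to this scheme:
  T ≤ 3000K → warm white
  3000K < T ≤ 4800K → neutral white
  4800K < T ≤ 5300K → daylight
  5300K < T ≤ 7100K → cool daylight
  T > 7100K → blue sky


Temperature: 9030K
9030K > 7100K → blue sky
Classification: blue sky


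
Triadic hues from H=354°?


Triadic: equally spaced at 120° intervals
H1 = 354°
H2 = (354 + 120) mod 360 = 114°
H3 = (354 + 240) mod 360 = 234°
Triadic = 354°, 114°, 234°


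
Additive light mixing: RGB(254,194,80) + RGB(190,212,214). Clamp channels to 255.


Additive: each channel = min(255, C₁+C₂)
R: 254+190 = 444 → 255
G: 194+212 = 406 → 255
B: 80+214 = 294 → 255
= RGB(255, 255, 255)


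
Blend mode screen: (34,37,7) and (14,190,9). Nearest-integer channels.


Screen: C = 255 - (255-A)×(255-B)/255, rounded to nearest integer
R: 255 - (255-34)×(255-14)/255 = 255 - 53261/255 ≈ 255 - 208.867 = 46.133 → 46
G: 255 - (255-37)×(255-190)/255 = 255 - 14170/255 ≈ 255 - 55.569 = 199.431 → 199
B: 255 - (255-7)×(255-9)/255 = 255 - 61008/255 ≈ 255 - 239.247 = 15.753 → 16
= RGB(46, 199, 16)


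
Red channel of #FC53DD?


Color: #FC53DD
R = FC = 252
G = 53 = 83
B = DD = 221
Red = 252


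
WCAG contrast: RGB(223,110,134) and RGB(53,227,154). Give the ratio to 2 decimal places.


Linearize each sRGB channel c=v/255: c/12.92 if c ≤ 0.04045 else ((c+0.055)/1.055)^2.4
L = 0.2126×R_lin + 0.7152×G_lin + 0.0722×B_lin
Color 1 (223,110,134):
  R=223: 223/255≈0.8745 > 0.04045 → ((0.8745+0.055)/1.055)^2.4 ≈ 0.73791
  G=110: 110/255≈0.4314 > 0.04045 → ((0.4314+0.055)/1.055)^2.4 ≈ 0.15593
  B=134: 134/255≈0.5255 > 0.04045 → ((0.5255+0.055)/1.055)^2.4 ≈ 0.23840
  L1 = 0.2126×0.73791 + 0.7152×0.15593 + 0.0722×0.23840 ≈ 0.28561
Color 2 (53,227,154):
  R=53: 53/255≈0.2078 > 0.04045 → ((0.2078+0.055)/1.055)^2.4 ≈ 0.03560
  G=227: 227/255≈0.8902 > 0.04045 → ((0.8902+0.055)/1.055)^2.4 ≈ 0.76815
  B=154: 154/255≈0.6039 > 0.04045 → ((0.6039+0.055)/1.055)^2.4 ≈ 0.32314
  L2 = 0.2126×0.03560 + 0.7152×0.76815 + 0.0722×0.32314 ≈ 0.58028
Lighter = 0.58028, Darker = 0.28561
Ratio = (L_lighter + 0.05) / (L_darker + 0.05)
Ratio = (0.58028 + 0.05) / (0.28561 + 0.05) = 0.63028 / 0.33561 ≈ 1.8780
Ratio ≈ 1.88:1


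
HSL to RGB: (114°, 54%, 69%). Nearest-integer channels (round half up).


H=114°, S=0.54, L=0.69
C = (1-|2L-1|)×S = (1-|0.38|)×0.54 = 0.3348
H' = H/60 = 114/60 ≈ 1.9000; X = C×(1-|H' mod 2 - 1|) = 0.03348
m = L - C/2 = 0.69 - 0.1674 = 0.5226
Sector ⌊H'⌋ = 1 → (R',G',B') = (0.03348, 0.3348, 0.0)
RGB = ((R'+m)×255, (G'+m)×255, (B'+m)×255) = (141.8004, 218.637, 133.263)
Round half up → RGB(142, 219, 133)


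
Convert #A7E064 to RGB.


A7 → 167 (R)
E0 → 224 (G)
64 → 100 (B)
= RGB(167, 224, 100)


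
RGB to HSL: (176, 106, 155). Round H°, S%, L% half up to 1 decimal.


Normalize: R'=176/255≈0.6902, G'=106/255≈0.4157, B'=155/255≈0.6078
Max=176/255, Min=106/255, Δ=Max-Min=70/255
L = (Max+Min)/2 = (176+106)/510 = 282/510 = 0.55294… → L = 55.3%
L > 0.5 → S = Δ/(2-Max-Min) = 70/(510-176-106) = 70/228 = 0.30701… → S = 30.7%
(the 1/255 factors cancel in S and H, so raw channel differences can be used)
Max is R' → H = 60 × (((G-B)/Δ) mod 6) = 60 × (((106-155)/70) mod 6)
  (-49)/70 = -0.7; negative, so add 6 → 5.3
  H = 60 × 5.3 = 318° → H = 318.0°
= HSL(318.0°, 30.7%, 55.3%)


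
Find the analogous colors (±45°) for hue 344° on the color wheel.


Base hue: 344°
Left analog: (344 - 45) mod 360 = 299°
Right analog: (344 + 45) mod 360 = 29°
Analogous hues = 299° and 29°


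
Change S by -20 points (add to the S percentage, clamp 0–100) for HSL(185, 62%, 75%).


Original S = 62%
Adjustment = -20 percentage points
New S = 62 + (-20) = 42
Clamp to [0, 100] → 42
= HSL(185°, 42%, 75%)


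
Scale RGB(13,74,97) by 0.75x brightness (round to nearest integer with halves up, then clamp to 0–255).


Multiply each channel by 0.75, round half up, clamp to [0, 255]
R: 13×0.75 = 9.75 → round → 10
G: 74×0.75 = 55.5 → round → 56
B: 97×0.75 = 72.75 → round → 73
= RGB(10, 56, 73)


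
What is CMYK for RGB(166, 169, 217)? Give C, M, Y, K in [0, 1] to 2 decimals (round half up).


R'=166/255≈0.6510, G'=169/255≈0.6627, B'=217/255≈0.8510
K = 1 - max(R',G',B') = 1 - 217/255 = 38/255 = 0.14901… → 0.15
(1-R'-K)/(1-K) simplifies to (max-R)/max with max = 217:
C = (217-166)/217 = 51/217 = 0.23502… → 0.24
M = (217-169)/217 = 48/217 = 0.22119… → 0.22
Y = (217-217)/217 = 0/217 = 0 → 0.00
= CMYK(0.24, 0.22, 0.00, 0.15)


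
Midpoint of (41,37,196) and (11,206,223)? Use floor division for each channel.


Midpoint: each channel = ⌊(C₁+C₂)/2⌋
R: ⌊(41+11)/2⌋ = 26
G: ⌊(37+206)/2⌋ = 121
B: ⌊(196+223)/2⌋ = 209
= RGB(26, 121, 209)


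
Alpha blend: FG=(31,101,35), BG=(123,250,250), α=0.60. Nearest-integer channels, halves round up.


C = α×F + (1-α)×B, with 1-α = 0.40
R: 0.60×31 + 0.40×123 = 18.60 + 49.20 = 67.80 → 68
G: 0.60×101 + 0.40×250 = 60.60 + 100.00 = 160.60 → 161
B: 0.60×35 + 0.40×250 = 21.00 + 100.00 = 121.00 → 121
= RGB(68, 161, 121)
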